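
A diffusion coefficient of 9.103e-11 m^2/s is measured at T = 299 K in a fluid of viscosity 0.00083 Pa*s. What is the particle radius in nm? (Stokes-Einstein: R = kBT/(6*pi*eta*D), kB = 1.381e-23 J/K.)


Stokes-Einstein: R = kB*T / (6*pi*eta*D)
R = 1.381e-23 * 299 / (6 * pi * 0.00083 * 9.103e-11)
R = 2.89935e-09 m = 2.9 nm

2.9


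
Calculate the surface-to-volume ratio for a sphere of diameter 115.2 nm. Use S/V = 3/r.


Radius r = 115.2/2 = 57.6 nm
S/V = 3 / r = 3 / 57.6
S/V = 0.0521 nm^-1

0.0521


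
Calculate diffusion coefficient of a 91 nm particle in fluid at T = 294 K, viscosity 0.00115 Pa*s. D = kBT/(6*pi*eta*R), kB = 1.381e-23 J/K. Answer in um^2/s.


Radius R = 91/2 = 45.5 nm = 4.55e-08 m
D = kB*T / (6*pi*eta*R)
D = 1.381e-23 * 294 / (6 * pi * 0.00115 * 4.55e-08)
D = 4.11652e-12 m^2/s = 4.117 um^2/s

4.117


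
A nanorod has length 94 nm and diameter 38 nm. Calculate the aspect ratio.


Aspect ratio AR = length / diameter
AR = 94 / 38
AR = 2.47

2.47


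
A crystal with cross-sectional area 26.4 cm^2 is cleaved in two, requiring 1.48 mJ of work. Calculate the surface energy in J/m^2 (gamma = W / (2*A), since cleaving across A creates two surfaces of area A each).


Convert: A = 26.4 cm^2 = 0.00264 m^2, W = 1.48 mJ = 0.00148 J
Cleaving exposes two faces of area A, so total new surface = 2*A and gamma = W / (2*A)
gamma = 0.00148 / (2 * 0.00264)
gamma = 0.28 J/m^2

0.28


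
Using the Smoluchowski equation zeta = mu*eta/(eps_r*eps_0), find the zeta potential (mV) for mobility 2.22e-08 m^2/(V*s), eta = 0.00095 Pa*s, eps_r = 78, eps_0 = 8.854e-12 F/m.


Smoluchowski equation: zeta = mu * eta / (eps_r * eps_0)
zeta = 2.22e-08 * 0.00095 / (78 * 8.854e-12)
zeta = 0.030538 V = 30.54 mV

30.54


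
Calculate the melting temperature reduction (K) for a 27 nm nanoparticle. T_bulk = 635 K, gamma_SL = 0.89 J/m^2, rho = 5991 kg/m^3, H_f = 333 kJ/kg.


Radius R = 27/2 = 13.5 nm = 1.35e-08 m
Convert H_f = 333 kJ/kg = 333000 J/kg
dT = 2 * gamma_SL * T_bulk / (rho * H_f * R)
dT = 2 * 0.89 * 635 / (5991 * 333000 * 1.35e-08)
dT = 42.0 K

42.0


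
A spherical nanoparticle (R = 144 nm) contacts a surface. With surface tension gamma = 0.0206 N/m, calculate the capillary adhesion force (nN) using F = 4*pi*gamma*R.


Convert radius: R = 144 nm = 1.44e-07 m
F = 4 * pi * gamma * R
F = 4 * pi * 0.0206 * 1.44e-07
F = 3.72769e-08 N = 37.2769 nN

37.2769


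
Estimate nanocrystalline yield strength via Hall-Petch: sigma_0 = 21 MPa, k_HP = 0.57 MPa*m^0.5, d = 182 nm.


d = 182 nm = 1.82e-07 m
sqrt(d) = 0.0004266146
Hall-Petch contribution = k / sqrt(d) = 0.57 / 0.0004266146 = 1336.1 MPa
sigma = sigma_0 + k/sqrt(d) = 21 + 1336.1 = 1357.1 MPa

1357.1


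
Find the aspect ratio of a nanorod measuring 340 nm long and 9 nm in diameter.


Aspect ratio AR = length / diameter
AR = 340 / 9
AR = 37.78

37.78


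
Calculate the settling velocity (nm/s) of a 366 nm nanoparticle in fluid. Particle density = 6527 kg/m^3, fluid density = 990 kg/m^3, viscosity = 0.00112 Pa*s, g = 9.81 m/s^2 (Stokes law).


Radius R = 366/2 nm = 1.83e-07 m
Density difference = 6527 - 990 = 5537 kg/m^3
v = 2 * R^2 * (rho_p - rho_f) * g / (9 * eta)
v = 2 * (1.83e-07)^2 * 5537 * 9.81 / (9 * 0.00112)
v = 3.60924e-07 m/s = 360.9235 nm/s

360.9235


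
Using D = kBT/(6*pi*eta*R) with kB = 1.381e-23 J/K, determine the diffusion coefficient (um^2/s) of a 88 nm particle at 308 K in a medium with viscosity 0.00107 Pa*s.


Radius R = 88/2 = 44 nm = 4.4e-08 m
D = kB*T / (6*pi*eta*R)
D = 1.381e-23 * 308 / (6 * pi * 0.00107 * 4.4e-08)
D = 4.79299e-12 m^2/s = 4.793 um^2/s

4.793


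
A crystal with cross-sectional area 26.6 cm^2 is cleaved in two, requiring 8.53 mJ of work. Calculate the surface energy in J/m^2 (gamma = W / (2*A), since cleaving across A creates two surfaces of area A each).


Convert: A = 26.6 cm^2 = 0.00266 m^2, W = 8.53 mJ = 0.00853 J
Cleaving exposes two faces of area A, so total new surface = 2*A and gamma = W / (2*A)
gamma = 0.00853 / (2 * 0.00266)
gamma = 1.603 J/m^2

1.603


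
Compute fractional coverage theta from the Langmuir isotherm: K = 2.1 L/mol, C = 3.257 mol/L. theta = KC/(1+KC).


Langmuir isotherm: theta = K*C / (1 + K*C)
K*C = 2.1 * 3.257 = 6.8397
theta = 6.8397 / (1 + 6.8397) = 6.8397 / 7.8397
theta = 0.8724

0.8724


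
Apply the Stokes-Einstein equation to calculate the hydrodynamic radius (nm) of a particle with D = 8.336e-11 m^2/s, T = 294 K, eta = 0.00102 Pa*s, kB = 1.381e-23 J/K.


Stokes-Einstein: R = kB*T / (6*pi*eta*D)
R = 1.381e-23 * 294 / (6 * pi * 0.00102 * 8.336e-11)
R = 2.53327e-09 m = 2.53 nm

2.53


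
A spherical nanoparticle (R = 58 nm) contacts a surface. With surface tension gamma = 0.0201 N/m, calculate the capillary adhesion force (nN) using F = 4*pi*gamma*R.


Convert radius: R = 58 nm = 5.8e-08 m
F = 4 * pi * gamma * R
F = 4 * pi * 0.0201 * 5.8e-08
F = 1.46499e-08 N = 14.6499 nN

14.6499


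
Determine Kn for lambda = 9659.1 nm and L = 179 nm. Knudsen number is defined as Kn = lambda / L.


Knudsen number Kn = lambda / L
Kn = 9659.1 / 179
Kn = 53.9615

53.9615


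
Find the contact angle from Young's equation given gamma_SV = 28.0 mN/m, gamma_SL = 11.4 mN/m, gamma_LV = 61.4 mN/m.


cos(theta) = (gamma_SV - gamma_SL) / gamma_LV
cos(theta) = (28.0 - 11.4) / 61.4
cos(theta) = 0.270358
theta = arccos(0.270358) = 74.31 degrees

74.31


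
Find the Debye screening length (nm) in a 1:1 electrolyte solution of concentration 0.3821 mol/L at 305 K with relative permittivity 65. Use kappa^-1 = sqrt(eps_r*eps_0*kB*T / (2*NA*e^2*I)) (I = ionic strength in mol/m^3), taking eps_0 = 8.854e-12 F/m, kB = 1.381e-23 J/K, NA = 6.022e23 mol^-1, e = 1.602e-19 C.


Ionic strength I = 0.3821 * 1^2 * 1000 = 382.1 mol/m^3
kappa^-1 = sqrt(65 * 8.854e-12 * 1.381e-23 * 305 / (2 * 6.022e23 * (1.602e-19)^2 * 382.1))
kappa^-1 = 0.453 nm

0.453


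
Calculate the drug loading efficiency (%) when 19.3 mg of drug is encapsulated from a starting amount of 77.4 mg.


Drug loading efficiency = (drug loaded / drug initial) * 100
DLE = 19.3 / 77.4 * 100
DLE = 0.2494 * 100
DLE = 24.94%

24.94


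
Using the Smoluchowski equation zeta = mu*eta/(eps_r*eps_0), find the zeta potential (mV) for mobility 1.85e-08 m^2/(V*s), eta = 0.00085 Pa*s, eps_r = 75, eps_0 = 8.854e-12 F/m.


Smoluchowski equation: zeta = mu * eta / (eps_r * eps_0)
zeta = 1.85e-08 * 0.00085 / (75 * 8.854e-12)
zeta = 0.02368 V = 23.68 mV

23.68


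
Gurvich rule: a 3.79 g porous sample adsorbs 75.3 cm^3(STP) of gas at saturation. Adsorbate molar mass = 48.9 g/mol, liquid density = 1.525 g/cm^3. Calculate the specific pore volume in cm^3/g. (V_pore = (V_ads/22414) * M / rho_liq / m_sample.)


Moles adsorbed n = V_ads / 22414 = 75.3 / 22414 = 3.359507e-03 mol
Liquid volume V_liq = n * M / rho_liq = 3.359507e-03 * 48.9 / 1.525 = 0.10772 cm^3
Specific pore volume V_pore = V_liq / m_sample = 0.10772 / 3.79
V_pore = 0.0284 cm^3/g

0.0284


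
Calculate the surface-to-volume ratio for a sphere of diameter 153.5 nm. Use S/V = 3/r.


Radius r = 153.5/2 = 76.75 nm
S/V = 3 / r = 3 / 76.75
S/V = 0.0391 nm^-1

0.0391


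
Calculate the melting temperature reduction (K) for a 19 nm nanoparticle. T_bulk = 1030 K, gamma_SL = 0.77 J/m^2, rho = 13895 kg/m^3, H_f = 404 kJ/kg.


Radius R = 19/2 = 9.5 nm = 9.5e-09 m
Convert H_f = 404 kJ/kg = 404000 J/kg
dT = 2 * gamma_SL * T_bulk / (rho * H_f * R)
dT = 2 * 0.77 * 1030 / (13895 * 404000 * 9.5e-09)
dT = 29.7 K

29.7


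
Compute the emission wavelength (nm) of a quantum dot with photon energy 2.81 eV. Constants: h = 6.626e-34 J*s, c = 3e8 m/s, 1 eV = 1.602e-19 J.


Convert energy: E = 2.81 eV = 2.81 * 1.602e-19 = 4.50162e-19 J
lambda = h*c / E = 6.626e-34 * 3e8 / 4.50162e-19
lambda = 4.41574e-07 m = 441.6 nm

441.6


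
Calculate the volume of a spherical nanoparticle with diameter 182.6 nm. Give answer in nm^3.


Radius r = 182.6/2 = 91.3 nm
Volume V = (4/3) * pi * r^3
V = (4/3) * pi * (91.3)^3
V = 3187872.49 nm^3

3187872.49


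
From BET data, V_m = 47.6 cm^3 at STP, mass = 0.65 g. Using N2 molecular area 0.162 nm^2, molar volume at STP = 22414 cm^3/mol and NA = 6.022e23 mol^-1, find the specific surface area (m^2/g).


Number of moles in monolayer = V_m / 22414 = 47.6 / 22414 = 0.00212367
Number of molecules = moles * NA = 0.00212367 * 6.022e23
SA = molecules * sigma / mass
SA = (47.6 / 22414) * 6.022e23 * 0.162e-18 / 0.65
SA = 318.7 m^2/g

318.7


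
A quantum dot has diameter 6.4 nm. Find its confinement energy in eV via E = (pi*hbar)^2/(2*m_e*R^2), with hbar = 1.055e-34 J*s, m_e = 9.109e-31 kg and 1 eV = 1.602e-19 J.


Radius R = 6.4/2 = 3.2 nm = 3.2e-09 m
E = (pi * 1.055e-34)^2 / (2 * 9.109e-31 * (3.2e-09)^2)
E(J) = 5.88849e-21
E = E(J) / 1.602e-19 = 0.0368 eV

0.0368


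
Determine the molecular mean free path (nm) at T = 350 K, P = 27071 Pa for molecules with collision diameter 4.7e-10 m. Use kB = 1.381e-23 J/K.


Mean free path: lambda = kB*T / (sqrt(2) * pi * d^2 * P)
lambda = 1.381e-23 * 350 / (sqrt(2) * pi * (4.7e-10)^2 * 27071)
lambda = 1.81927e-07 m
lambda = 181.93 nm

181.93


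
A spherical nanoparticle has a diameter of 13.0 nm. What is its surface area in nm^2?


Radius r = 13.0/2 = 6.5 nm
Surface area SA = 4 * pi * r^2
SA = 4 * pi * (6.5)^2
SA = 530.93 nm^2

530.93


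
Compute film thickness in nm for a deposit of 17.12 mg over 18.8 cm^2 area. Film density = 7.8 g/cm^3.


Convert: m = 17.12 mg = 1.7120e-05 kg, A = 18.8 cm^2 = 1.8800e-03 m^2, rho = 7.8 g/cm^3 = 7800 kg/m^3
t = m / (A * rho)
t = 1.7120e-05 / (1.8800e-03 * 7800)
t = 1.1675e-06 m = 1167.5 nm

1167.5


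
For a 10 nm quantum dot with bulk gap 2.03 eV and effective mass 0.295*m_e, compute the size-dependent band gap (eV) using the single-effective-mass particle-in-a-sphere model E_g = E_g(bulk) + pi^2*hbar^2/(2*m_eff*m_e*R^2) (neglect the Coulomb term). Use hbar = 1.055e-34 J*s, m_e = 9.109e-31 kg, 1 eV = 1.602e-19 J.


Radius R = 10/2 nm = 5e-09 m
Confinement energy dE = pi^2 * hbar^2 / (2 * m_eff * m_e * R^2)
dE = pi^2 * (1.055e-34)^2 / (2 * 0.295 * 9.109e-31 * (5e-09)^2) J, divided by 1.602e-19 J/eV
dE = 0.051 eV
Total band gap = E_g(bulk) + dE = 2.03 + 0.051 = 2.081 eV

2.081


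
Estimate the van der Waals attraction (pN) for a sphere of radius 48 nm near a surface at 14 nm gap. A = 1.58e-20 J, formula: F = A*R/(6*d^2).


Convert to SI: R = 48 nm = 4.8e-08 m, d = 14 nm = 1.4e-08 m
F = A * R / (6 * d^2)
F = 1.58e-20 * 4.8e-08 / (6 * (1.4e-08)^2)
F = 6.44898e-13 N = 0.645 pN

0.645


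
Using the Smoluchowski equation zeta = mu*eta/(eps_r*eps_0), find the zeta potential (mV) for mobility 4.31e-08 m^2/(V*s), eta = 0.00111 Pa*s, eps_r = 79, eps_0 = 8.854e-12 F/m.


Smoluchowski equation: zeta = mu * eta / (eps_r * eps_0)
zeta = 4.31e-08 * 0.00111 / (79 * 8.854e-12)
zeta = 0.068396 V = 68.4 mV

68.4


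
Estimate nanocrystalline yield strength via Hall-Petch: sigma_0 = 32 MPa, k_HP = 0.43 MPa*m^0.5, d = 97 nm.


d = 97 nm = 9.7e-08 m
sqrt(d) = 0.0003114482
Hall-Petch contribution = k / sqrt(d) = 0.43 / 0.0003114482 = 1380.6 MPa
sigma = sigma_0 + k/sqrt(d) = 32 + 1380.6 = 1412.6 MPa

1412.6


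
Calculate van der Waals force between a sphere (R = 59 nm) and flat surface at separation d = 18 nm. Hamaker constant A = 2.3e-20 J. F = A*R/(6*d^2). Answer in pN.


Convert to SI: R = 59 nm = 5.9e-08 m, d = 18 nm = 1.8e-08 m
F = A * R / (6 * d^2)
F = 2.3e-20 * 5.9e-08 / (6 * (1.8e-08)^2)
F = 6.98045e-13 N = 0.698 pN

0.698


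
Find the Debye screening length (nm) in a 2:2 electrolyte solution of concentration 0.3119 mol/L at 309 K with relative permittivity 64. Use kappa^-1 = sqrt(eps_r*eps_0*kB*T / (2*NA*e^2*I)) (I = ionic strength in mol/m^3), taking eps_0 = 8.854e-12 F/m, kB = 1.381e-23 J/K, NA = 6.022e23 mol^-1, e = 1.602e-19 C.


Ionic strength I = 0.3119 * 2^2 * 1000 = 1247.6 mol/m^3
kappa^-1 = sqrt(64 * 8.854e-12 * 1.381e-23 * 309 / (2 * 6.022e23 * (1.602e-19)^2 * 1247.6))
kappa^-1 = 0.25 nm

0.25


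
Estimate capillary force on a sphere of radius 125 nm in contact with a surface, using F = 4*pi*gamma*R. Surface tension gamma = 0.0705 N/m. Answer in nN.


Convert radius: R = 125 nm = 1.25e-07 m
F = 4 * pi * gamma * R
F = 4 * pi * 0.0705 * 1.25e-07
F = 1.10741e-07 N = 110.7411 nN

110.7411


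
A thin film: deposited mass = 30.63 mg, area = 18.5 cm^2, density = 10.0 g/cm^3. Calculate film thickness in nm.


Convert: m = 30.63 mg = 3.0630e-05 kg, A = 18.5 cm^2 = 1.8500e-03 m^2, rho = 10.0 g/cm^3 = 10000 kg/m^3
t = m / (A * rho)
t = 3.0630e-05 / (1.8500e-03 * 10000)
t = 1.6557e-06 m = 1655.7 nm

1655.7


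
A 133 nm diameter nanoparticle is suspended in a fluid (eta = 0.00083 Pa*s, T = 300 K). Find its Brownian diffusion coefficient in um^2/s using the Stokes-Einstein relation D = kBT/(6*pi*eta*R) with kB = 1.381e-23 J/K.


Radius R = 133/2 = 66.5 nm = 6.65e-08 m
D = kB*T / (6*pi*eta*R)
D = 1.381e-23 * 300 / (6 * pi * 0.00083 * 6.65e-08)
D = 3.98212e-12 m^2/s = 3.982 um^2/s

3.982


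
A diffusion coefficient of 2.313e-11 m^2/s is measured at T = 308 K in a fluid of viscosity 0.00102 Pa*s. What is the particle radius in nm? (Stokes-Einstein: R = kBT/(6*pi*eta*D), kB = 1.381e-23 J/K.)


Stokes-Einstein: R = kB*T / (6*pi*eta*D)
R = 1.381e-23 * 308 / (6 * pi * 0.00102 * 2.313e-11)
R = 9.56461e-09 m = 9.56 nm

9.56


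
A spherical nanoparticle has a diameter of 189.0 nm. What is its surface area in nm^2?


Radius r = 189.0/2 = 94.5 nm
Surface area SA = 4 * pi * r^2
SA = 4 * pi * (94.5)^2
SA = 112220.83 nm^2

112220.83


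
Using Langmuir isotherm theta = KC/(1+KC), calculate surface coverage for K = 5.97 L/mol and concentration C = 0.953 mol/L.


Langmuir isotherm: theta = K*C / (1 + K*C)
K*C = 5.97 * 0.953 = 5.68941
theta = 5.68941 / (1 + 5.68941) = 5.68941 / 6.68941
theta = 0.8505

0.8505


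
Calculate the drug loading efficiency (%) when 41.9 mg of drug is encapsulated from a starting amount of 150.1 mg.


Drug loading efficiency = (drug loaded / drug initial) * 100
DLE = 41.9 / 150.1 * 100
DLE = 0.2791 * 100
DLE = 27.91%

27.91


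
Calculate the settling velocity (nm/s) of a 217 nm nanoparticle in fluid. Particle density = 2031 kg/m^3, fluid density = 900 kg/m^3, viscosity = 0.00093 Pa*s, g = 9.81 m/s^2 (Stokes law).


Radius R = 217/2 nm = 1.085e-07 m
Density difference = 2031 - 900 = 1131 kg/m^3
v = 2 * R^2 * (rho_p - rho_f) * g / (9 * eta)
v = 2 * (1.085e-07)^2 * 1131 * 9.81 / (9 * 0.00093)
v = 3.12101e-08 m/s = 31.2101 nm/s

31.2101


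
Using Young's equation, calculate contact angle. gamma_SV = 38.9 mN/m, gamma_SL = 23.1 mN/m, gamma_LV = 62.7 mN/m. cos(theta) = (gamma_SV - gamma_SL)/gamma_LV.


cos(theta) = (gamma_SV - gamma_SL) / gamma_LV
cos(theta) = (38.9 - 23.1) / 62.7
cos(theta) = 0.251994
theta = arccos(0.251994) = 75.4 degrees

75.4


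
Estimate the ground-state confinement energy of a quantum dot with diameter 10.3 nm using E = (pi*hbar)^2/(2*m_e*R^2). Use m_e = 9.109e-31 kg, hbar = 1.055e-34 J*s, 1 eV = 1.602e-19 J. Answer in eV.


Radius R = 10.3/2 = 5.15 nm = 5.15e-09 m
E = (pi * 1.055e-34)^2 / (2 * 9.109e-31 * (5.15e-09)^2)
E(J) = 2.27347e-21
E = E(J) / 1.602e-19 = 0.0142 eV

0.0142


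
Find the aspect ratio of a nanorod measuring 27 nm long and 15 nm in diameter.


Aspect ratio AR = length / diameter
AR = 27 / 15
AR = 1.8

1.8


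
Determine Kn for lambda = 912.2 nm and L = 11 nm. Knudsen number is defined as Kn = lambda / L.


Knudsen number Kn = lambda / L
Kn = 912.2 / 11
Kn = 82.9273

82.9273


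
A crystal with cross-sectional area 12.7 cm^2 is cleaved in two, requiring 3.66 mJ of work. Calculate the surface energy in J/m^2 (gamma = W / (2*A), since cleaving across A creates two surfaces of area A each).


Convert: A = 12.7 cm^2 = 0.00127 m^2, W = 3.66 mJ = 0.00366 J
Cleaving exposes two faces of area A, so total new surface = 2*A and gamma = W / (2*A)
gamma = 0.00366 / (2 * 0.00127)
gamma = 1.441 J/m^2

1.441


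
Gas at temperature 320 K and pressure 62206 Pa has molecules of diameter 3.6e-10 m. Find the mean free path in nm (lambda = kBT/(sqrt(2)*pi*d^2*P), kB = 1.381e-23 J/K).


Mean free path: lambda = kB*T / (sqrt(2) * pi * d^2 * P)
lambda = 1.381e-23 * 320 / (sqrt(2) * pi * (3.6e-10)^2 * 62206)
lambda = 1.23379e-07 m
lambda = 123.38 nm

123.38


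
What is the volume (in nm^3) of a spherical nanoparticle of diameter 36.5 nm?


Radius r = 36.5/2 = 18.25 nm
Volume V = (4/3) * pi * r^3
V = (4/3) * pi * (18.25)^3
V = 25461.1 nm^3

25461.1


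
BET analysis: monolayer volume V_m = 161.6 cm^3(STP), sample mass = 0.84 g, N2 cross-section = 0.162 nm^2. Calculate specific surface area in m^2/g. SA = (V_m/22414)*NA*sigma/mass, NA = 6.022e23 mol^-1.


Number of moles in monolayer = V_m / 22414 = 161.6 / 22414 = 0.00720978
Number of molecules = moles * NA = 0.00720978 * 6.022e23
SA = molecules * sigma / mass
SA = (161.6 / 22414) * 6.022e23 * 0.162e-18 / 0.84
SA = 837.3 m^2/g

837.3


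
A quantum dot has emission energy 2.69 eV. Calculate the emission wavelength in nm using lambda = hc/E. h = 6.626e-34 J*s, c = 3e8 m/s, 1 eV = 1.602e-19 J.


Convert energy: E = 2.69 eV = 2.69 * 1.602e-19 = 4.30938e-19 J
lambda = h*c / E = 6.626e-34 * 3e8 / 4.30938e-19
lambda = 4.61273e-07 m = 461.3 nm

461.3


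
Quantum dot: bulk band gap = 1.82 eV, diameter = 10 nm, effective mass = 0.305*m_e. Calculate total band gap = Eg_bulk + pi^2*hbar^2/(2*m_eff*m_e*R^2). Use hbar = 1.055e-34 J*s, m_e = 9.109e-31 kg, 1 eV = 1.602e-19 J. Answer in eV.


Radius R = 10/2 nm = 5e-09 m
Confinement energy dE = pi^2 * hbar^2 / (2 * m_eff * m_e * R^2)
dE = pi^2 * (1.055e-34)^2 / (2 * 0.305 * 9.109e-31 * (5e-09)^2) J, divided by 1.602e-19 J/eV
dE = 0.0494 eV
Total band gap = E_g(bulk) + dE = 1.82 + 0.0494 = 1.8694 eV

1.8694


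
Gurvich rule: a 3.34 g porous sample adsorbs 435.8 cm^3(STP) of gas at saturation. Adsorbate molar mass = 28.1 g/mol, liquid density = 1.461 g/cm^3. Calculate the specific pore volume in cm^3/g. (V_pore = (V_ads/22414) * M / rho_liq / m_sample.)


Moles adsorbed n = V_ads / 22414 = 435.8 / 22414 = 1.944321e-02 mol
Liquid volume V_liq = n * M / rho_liq = 1.944321e-02 * 28.1 / 1.461 = 0.37396 cm^3
Specific pore volume V_pore = V_liq / m_sample = 0.37396 / 3.34
V_pore = 0.112 cm^3/g

0.112


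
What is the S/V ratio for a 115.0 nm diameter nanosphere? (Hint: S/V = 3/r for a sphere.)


Radius r = 115.0/2 = 57.5 nm
S/V = 3 / r = 3 / 57.5
S/V = 0.0522 nm^-1

0.0522


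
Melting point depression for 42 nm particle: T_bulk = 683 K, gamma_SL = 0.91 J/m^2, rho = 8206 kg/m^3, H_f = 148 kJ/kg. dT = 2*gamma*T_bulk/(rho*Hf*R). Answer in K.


Radius R = 42/2 = 21 nm = 2.1e-08 m
Convert H_f = 148 kJ/kg = 148000 J/kg
dT = 2 * gamma_SL * T_bulk / (rho * H_f * R)
dT = 2 * 0.91 * 683 / (8206 * 148000 * 2.1e-08)
dT = 48.7 K

48.7


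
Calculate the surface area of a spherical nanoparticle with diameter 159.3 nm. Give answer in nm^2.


Radius r = 159.3/2 = 79.65 nm
Surface area SA = 4 * pi * r^2
SA = 4 * pi * (79.65)^2
SA = 79722.59 nm^2

79722.59


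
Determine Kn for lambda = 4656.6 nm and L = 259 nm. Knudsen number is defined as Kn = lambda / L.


Knudsen number Kn = lambda / L
Kn = 4656.6 / 259
Kn = 17.9792

17.9792


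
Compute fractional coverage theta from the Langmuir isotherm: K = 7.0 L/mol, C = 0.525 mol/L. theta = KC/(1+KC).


Langmuir isotherm: theta = K*C / (1 + K*C)
K*C = 7.0 * 0.525 = 3.675
theta = 3.675 / (1 + 3.675) = 3.675 / 4.675
theta = 0.7861

0.7861


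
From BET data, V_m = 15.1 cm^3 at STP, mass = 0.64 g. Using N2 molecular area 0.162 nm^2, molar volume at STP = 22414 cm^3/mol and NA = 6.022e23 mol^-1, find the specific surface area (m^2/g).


Number of moles in monolayer = V_m / 22414 = 15.1 / 22414 = 0.00067369
Number of molecules = moles * NA = 0.00067369 * 6.022e23
SA = molecules * sigma / mass
SA = (15.1 / 22414) * 6.022e23 * 0.162e-18 / 0.64
SA = 102.7 m^2/g

102.7


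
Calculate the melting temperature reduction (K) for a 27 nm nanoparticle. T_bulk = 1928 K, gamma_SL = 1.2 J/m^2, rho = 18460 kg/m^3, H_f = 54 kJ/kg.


Radius R = 27/2 = 13.5 nm = 1.35e-08 m
Convert H_f = 54 kJ/kg = 54000 J/kg
dT = 2 * gamma_SL * T_bulk / (rho * H_f * R)
dT = 2 * 1.2 * 1928 / (18460 * 54000 * 1.35e-08)
dT = 343.8 K

343.8


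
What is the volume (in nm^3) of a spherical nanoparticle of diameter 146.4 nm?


Radius r = 146.4/2 = 73.2 nm
Volume V = (4/3) * pi * r^3
V = (4/3) * pi * (73.2)^3
V = 1642940.56 nm^3

1642940.56


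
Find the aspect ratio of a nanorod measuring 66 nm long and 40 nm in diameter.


Aspect ratio AR = length / diameter
AR = 66 / 40
AR = 1.65

1.65


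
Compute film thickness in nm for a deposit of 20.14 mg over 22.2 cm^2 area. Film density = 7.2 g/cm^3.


Convert: m = 20.14 mg = 2.0140e-05 kg, A = 22.2 cm^2 = 2.2200e-03 m^2, rho = 7.2 g/cm^3 = 7200 kg/m^3
t = m / (A * rho)
t = 2.0140e-05 / (2.2200e-03 * 7200)
t = 1.2600e-06 m = 1260.0 nm

1260.0


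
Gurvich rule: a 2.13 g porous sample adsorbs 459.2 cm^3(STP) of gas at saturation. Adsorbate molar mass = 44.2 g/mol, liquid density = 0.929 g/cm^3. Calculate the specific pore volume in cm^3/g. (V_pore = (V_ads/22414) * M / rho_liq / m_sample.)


Moles adsorbed n = V_ads / 22414 = 459.2 / 22414 = 2.048720e-02 mol
Liquid volume V_liq = n * M / rho_liq = 2.048720e-02 * 44.2 / 0.929 = 0.97474 cm^3
Specific pore volume V_pore = V_liq / m_sample = 0.97474 / 2.13
V_pore = 0.4576 cm^3/g

0.4576


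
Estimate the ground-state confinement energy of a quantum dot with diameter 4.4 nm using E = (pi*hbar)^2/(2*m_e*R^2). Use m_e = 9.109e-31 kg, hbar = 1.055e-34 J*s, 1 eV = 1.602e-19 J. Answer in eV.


Radius R = 4.4/2 = 2.2 nm = 2.2e-09 m
E = (pi * 1.055e-34)^2 / (2 * 9.109e-31 * (2.2e-09)^2)
E(J) = 1.24583e-20
E = E(J) / 1.602e-19 = 0.0778 eV

0.0778


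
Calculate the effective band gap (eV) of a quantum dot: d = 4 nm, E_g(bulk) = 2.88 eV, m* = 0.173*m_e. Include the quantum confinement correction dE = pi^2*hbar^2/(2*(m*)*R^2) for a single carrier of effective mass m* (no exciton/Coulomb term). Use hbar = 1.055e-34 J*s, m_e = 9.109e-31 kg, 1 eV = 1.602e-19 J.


Radius R = 4/2 nm = 2e-09 m
Confinement energy dE = pi^2 * hbar^2 / (2 * m_eff * m_e * R^2)
dE = pi^2 * (1.055e-34)^2 / (2 * 0.173 * 9.109e-31 * (2e-09)^2) J, divided by 1.602e-19 J/eV
dE = 0.5439 eV
Total band gap = E_g(bulk) + dE = 2.88 + 0.5439 = 3.4239 eV

3.4239


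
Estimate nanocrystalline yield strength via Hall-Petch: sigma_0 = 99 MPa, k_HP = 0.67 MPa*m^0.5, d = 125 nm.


d = 125 nm = 1.25e-07 m
sqrt(d) = 0.0003535534
Hall-Petch contribution = k / sqrt(d) = 0.67 / 0.0003535534 = 1895.0 MPa
sigma = sigma_0 + k/sqrt(d) = 99 + 1895.0 = 1994.0 MPa

1994.0


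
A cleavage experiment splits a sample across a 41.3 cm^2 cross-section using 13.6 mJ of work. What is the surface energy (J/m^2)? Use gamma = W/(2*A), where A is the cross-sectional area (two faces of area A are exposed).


Convert: A = 41.3 cm^2 = 0.00413 m^2, W = 13.6 mJ = 0.0136 J
Cleaving exposes two faces of area A, so total new surface = 2*A and gamma = W / (2*A)
gamma = 0.0136 / (2 * 0.00413)
gamma = 1.646 J/m^2

1.646


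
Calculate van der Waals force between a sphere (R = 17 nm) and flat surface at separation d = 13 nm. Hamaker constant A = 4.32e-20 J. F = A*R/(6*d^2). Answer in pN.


Convert to SI: R = 17 nm = 1.7e-08 m, d = 13 nm = 1.3e-08 m
F = A * R / (6 * d^2)
F = 4.32e-20 * 1.7e-08 / (6 * (1.3e-08)^2)
F = 7.2426e-13 N = 0.724 pN

0.724


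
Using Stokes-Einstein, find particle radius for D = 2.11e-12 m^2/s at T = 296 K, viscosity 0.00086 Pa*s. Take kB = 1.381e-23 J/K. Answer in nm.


Stokes-Einstein: R = kB*T / (6*pi*eta*D)
R = 1.381e-23 * 296 / (6 * pi * 0.00086 * 2.11e-12)
R = 1.1951e-07 m = 119.51 nm

119.51


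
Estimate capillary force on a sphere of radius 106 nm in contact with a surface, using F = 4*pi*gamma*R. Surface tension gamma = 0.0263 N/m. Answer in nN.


Convert radius: R = 106 nm = 1.06e-07 m
F = 4 * pi * gamma * R
F = 4 * pi * 0.0263 * 1.06e-07
F = 3.50325e-08 N = 35.0325 nN

35.0325


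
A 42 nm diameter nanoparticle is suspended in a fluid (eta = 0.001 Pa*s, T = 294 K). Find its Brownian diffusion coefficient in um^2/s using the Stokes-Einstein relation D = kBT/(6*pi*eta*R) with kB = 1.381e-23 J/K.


Radius R = 42/2 = 21 nm = 2.1e-08 m
D = kB*T / (6*pi*eta*R)
D = 1.381e-23 * 294 / (6 * pi * 0.001 * 2.1e-08)
D = 1.0257e-11 m^2/s = 10.257 um^2/s

10.257


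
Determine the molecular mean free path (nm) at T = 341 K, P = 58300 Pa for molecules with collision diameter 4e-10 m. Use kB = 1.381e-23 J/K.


Mean free path: lambda = kB*T / (sqrt(2) * pi * d^2 * P)
lambda = 1.381e-23 * 341 / (sqrt(2) * pi * (4e-10)^2 * 58300)
lambda = 1.1363e-07 m
lambda = 113.63 nm

113.63


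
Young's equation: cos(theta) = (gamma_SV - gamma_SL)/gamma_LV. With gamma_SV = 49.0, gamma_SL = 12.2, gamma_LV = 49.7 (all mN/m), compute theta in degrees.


cos(theta) = (gamma_SV - gamma_SL) / gamma_LV
cos(theta) = (49.0 - 12.2) / 49.7
cos(theta) = 0.740443
theta = arccos(0.740443) = 42.23 degrees

42.23


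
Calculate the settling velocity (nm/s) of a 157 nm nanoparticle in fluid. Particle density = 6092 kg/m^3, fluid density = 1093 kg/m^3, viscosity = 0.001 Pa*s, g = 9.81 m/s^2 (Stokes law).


Radius R = 157/2 nm = 7.85e-08 m
Density difference = 6092 - 1093 = 4999 kg/m^3
v = 2 * R^2 * (rho_p - rho_f) * g / (9 * eta)
v = 2 * (7.85e-08)^2 * 4999 * 9.81 / (9 * 0.001)
v = 6.71551e-08 m/s = 67.1551 nm/s

67.1551


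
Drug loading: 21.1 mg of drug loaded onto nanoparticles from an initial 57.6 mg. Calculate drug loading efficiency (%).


Drug loading efficiency = (drug loaded / drug initial) * 100
DLE = 21.1 / 57.6 * 100
DLE = 0.3663 * 100
DLE = 36.63%

36.63


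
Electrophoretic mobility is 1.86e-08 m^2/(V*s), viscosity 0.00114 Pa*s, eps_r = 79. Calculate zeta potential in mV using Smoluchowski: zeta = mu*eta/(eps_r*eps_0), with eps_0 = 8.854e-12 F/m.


Smoluchowski equation: zeta = mu * eta / (eps_r * eps_0)
zeta = 1.86e-08 * 0.00114 / (79 * 8.854e-12)
zeta = 0.030315 V = 30.31 mV

30.31


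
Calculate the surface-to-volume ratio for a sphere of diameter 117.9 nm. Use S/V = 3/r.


Radius r = 117.9/2 = 58.95 nm
S/V = 3 / r = 3 / 58.95
S/V = 0.0509 nm^-1

0.0509


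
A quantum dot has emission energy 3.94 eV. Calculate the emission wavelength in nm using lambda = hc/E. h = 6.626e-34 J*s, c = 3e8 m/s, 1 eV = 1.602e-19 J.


Convert energy: E = 3.94 eV = 3.94 * 1.602e-19 = 6.31188e-19 J
lambda = h*c / E = 6.626e-34 * 3e8 / 6.31188e-19
lambda = 3.1493e-07 m = 314.9 nm

314.9


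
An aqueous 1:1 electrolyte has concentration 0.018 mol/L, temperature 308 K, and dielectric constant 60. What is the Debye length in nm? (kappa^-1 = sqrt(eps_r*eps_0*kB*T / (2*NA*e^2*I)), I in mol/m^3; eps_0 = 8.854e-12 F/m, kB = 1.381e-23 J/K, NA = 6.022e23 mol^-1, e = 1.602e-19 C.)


Ionic strength I = 0.018 * 1^2 * 1000 = 18 mol/m^3
kappa^-1 = sqrt(60 * 8.854e-12 * 1.381e-23 * 308 / (2 * 6.022e23 * (1.602e-19)^2 * 18))
kappa^-1 = 2.015 nm

2.015


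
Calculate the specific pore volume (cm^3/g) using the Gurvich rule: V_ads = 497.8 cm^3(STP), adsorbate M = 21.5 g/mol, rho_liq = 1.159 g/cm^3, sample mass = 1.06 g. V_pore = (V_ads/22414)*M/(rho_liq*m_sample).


Moles adsorbed n = V_ads / 22414 = 497.8 / 22414 = 2.220933e-02 mol
Liquid volume V_liq = n * M / rho_liq = 2.220933e-02 * 21.5 / 1.159 = 0.41199 cm^3
Specific pore volume V_pore = V_liq / m_sample = 0.41199 / 1.06
V_pore = 0.3887 cm^3/g

0.3887


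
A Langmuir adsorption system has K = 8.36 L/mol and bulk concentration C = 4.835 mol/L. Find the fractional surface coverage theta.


Langmuir isotherm: theta = K*C / (1 + K*C)
K*C = 8.36 * 4.835 = 40.4206
theta = 40.4206 / (1 + 40.4206) = 40.4206 / 41.4206
theta = 0.9759

0.9759


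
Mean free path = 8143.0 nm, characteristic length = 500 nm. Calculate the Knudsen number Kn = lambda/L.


Knudsen number Kn = lambda / L
Kn = 8143.0 / 500
Kn = 16.286

16.286


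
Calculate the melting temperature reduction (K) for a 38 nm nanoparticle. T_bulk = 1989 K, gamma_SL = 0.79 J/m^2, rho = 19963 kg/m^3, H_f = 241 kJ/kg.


Radius R = 38/2 = 19 nm = 1.9e-08 m
Convert H_f = 241 kJ/kg = 241000 J/kg
dT = 2 * gamma_SL * T_bulk / (rho * H_f * R)
dT = 2 * 0.79 * 1989 / (19963 * 241000 * 1.9e-08)
dT = 34.4 K

34.4


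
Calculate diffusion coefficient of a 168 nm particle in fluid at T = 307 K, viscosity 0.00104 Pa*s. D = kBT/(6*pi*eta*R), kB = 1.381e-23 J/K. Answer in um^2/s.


Radius R = 168/2 = 84 nm = 8.4e-08 m
D = kB*T / (6*pi*eta*R)
D = 1.381e-23 * 307 / (6 * pi * 0.00104 * 8.4e-08)
D = 2.57465e-12 m^2/s = 2.575 um^2/s

2.575


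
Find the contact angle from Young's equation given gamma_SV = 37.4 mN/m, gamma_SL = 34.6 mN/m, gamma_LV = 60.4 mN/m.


cos(theta) = (gamma_SV - gamma_SL) / gamma_LV
cos(theta) = (37.4 - 34.6) / 60.4
cos(theta) = 0.046358
theta = arccos(0.046358) = 87.34 degrees

87.34


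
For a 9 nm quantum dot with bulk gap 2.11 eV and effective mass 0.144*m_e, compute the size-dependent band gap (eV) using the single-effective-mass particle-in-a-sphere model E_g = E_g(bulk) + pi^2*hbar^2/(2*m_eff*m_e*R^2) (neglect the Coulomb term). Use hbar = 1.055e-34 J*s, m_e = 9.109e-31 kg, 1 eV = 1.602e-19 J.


Radius R = 9/2 nm = 4.5e-09 m
Confinement energy dE = pi^2 * hbar^2 / (2 * m_eff * m_e * R^2)
dE = pi^2 * (1.055e-34)^2 / (2 * 0.144 * 9.109e-31 * (4.5e-09)^2) J, divided by 1.602e-19 J/eV
dE = 0.1291 eV
Total band gap = E_g(bulk) + dE = 2.11 + 0.1291 = 2.2391 eV

2.2391


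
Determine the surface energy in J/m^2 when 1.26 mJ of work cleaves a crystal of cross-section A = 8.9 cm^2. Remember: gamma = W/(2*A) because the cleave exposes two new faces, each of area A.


Convert: A = 8.9 cm^2 = 0.00089 m^2, W = 1.26 mJ = 0.00126 J
Cleaving exposes two faces of area A, so total new surface = 2*A and gamma = W / (2*A)
gamma = 0.00126 / (2 * 0.00089)
gamma = 0.708 J/m^2

0.708


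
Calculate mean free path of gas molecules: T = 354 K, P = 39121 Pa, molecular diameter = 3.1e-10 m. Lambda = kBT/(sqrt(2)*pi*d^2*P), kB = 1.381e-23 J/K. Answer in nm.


Mean free path: lambda = kB*T / (sqrt(2) * pi * d^2 * P)
lambda = 1.381e-23 * 354 / (sqrt(2) * pi * (3.1e-10)^2 * 39121)
lambda = 2.92684e-07 m
lambda = 292.68 nm

292.68


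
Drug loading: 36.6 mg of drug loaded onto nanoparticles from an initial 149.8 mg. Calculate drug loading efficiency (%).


Drug loading efficiency = (drug loaded / drug initial) * 100
DLE = 36.6 / 149.8 * 100
DLE = 0.2443 * 100
DLE = 24.43%

24.43


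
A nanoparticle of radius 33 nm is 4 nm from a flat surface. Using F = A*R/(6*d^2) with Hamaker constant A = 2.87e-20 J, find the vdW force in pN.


Convert to SI: R = 33 nm = 3.3e-08 m, d = 4 nm = 4e-09 m
F = A * R / (6 * d^2)
F = 2.87e-20 * 3.3e-08 / (6 * (4e-09)^2)
F = 9.86563e-12 N = 9.866 pN

9.866


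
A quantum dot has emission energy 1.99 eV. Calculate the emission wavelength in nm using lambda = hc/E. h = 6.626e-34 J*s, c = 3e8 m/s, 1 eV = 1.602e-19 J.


Convert energy: E = 1.99 eV = 1.99 * 1.602e-19 = 3.18798e-19 J
lambda = h*c / E = 6.626e-34 * 3e8 / 3.18798e-19
lambda = 6.2353e-07 m = 623.5 nm

623.5


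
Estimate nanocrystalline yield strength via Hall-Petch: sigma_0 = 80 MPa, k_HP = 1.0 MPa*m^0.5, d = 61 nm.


d = 61 nm = 6.1e-08 m
sqrt(d) = 0.0002469818
Hall-Petch contribution = k / sqrt(d) = 1.0 / 0.0002469818 = 4048.9 MPa
sigma = sigma_0 + k/sqrt(d) = 80 + 4048.9 = 4128.9 MPa

4128.9


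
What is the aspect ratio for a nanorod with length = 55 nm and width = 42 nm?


Aspect ratio AR = length / diameter
AR = 55 / 42
AR = 1.31

1.31


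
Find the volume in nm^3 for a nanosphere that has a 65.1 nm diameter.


Radius r = 65.1/2 = 32.55 nm
Volume V = (4/3) * pi * r^3
V = (4/3) * pi * (32.55)^3
V = 144458.0 nm^3

144458.0


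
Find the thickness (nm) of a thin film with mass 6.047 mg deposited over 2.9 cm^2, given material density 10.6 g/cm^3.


Convert: m = 6.047 mg = 6.0470e-06 kg, A = 2.9 cm^2 = 2.9000e-04 m^2, rho = 10.6 g/cm^3 = 10600 kg/m^3
t = m / (A * rho)
t = 6.0470e-06 / (2.9000e-04 * 10600)
t = 1.9671e-06 m = 1967.1 nm

1967.1


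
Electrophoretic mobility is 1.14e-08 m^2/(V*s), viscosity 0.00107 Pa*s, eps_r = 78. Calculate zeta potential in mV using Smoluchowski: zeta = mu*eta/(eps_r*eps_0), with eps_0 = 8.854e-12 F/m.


Smoluchowski equation: zeta = mu * eta / (eps_r * eps_0)
zeta = 1.14e-08 * 0.00107 / (78 * 8.854e-12)
zeta = 0.017663 V = 17.66 mV

17.66


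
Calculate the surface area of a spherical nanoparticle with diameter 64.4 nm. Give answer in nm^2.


Radius r = 64.4/2 = 32.2 nm
Surface area SA = 4 * pi * r^2
SA = 4 * pi * (32.2)^2
SA = 13029.32 nm^2

13029.32


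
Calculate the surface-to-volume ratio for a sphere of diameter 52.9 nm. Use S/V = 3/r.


Radius r = 52.9/2 = 26.45 nm
S/V = 3 / r = 3 / 26.45
S/V = 0.1134 nm^-1

0.1134


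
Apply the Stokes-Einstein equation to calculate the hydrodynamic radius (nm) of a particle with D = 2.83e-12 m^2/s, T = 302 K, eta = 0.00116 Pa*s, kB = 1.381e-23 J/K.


Stokes-Einstein: R = kB*T / (6*pi*eta*D)
R = 1.381e-23 * 302 / (6 * pi * 0.00116 * 2.83e-12)
R = 6.73993e-08 m = 67.4 nm

67.4


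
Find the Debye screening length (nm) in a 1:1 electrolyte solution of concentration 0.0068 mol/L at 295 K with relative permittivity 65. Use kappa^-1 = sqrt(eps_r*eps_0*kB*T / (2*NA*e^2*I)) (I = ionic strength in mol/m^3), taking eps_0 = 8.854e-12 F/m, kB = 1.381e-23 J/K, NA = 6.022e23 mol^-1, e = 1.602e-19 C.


Ionic strength I = 0.0068 * 1^2 * 1000 = 6.8 mol/m^3
kappa^-1 = sqrt(65 * 8.854e-12 * 1.381e-23 * 295 / (2 * 6.022e23 * (1.602e-19)^2 * 6.8))
kappa^-1 = 3.34 nm

3.34


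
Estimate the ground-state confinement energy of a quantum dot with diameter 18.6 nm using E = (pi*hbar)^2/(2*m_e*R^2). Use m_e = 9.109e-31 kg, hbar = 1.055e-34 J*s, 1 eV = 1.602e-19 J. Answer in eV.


Radius R = 18.6/2 = 9.3 nm = 9.3e-09 m
E = (pi * 1.055e-34)^2 / (2 * 9.109e-31 * (9.3e-09)^2)
E(J) = 6.97169e-22
E = E(J) / 1.602e-19 = 0.0044 eV

0.0044


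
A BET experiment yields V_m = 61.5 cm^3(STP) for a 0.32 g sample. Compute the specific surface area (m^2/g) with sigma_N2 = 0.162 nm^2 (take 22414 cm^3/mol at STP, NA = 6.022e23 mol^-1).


Number of moles in monolayer = V_m / 22414 = 61.5 / 22414 = 0.00274382
Number of molecules = moles * NA = 0.00274382 * 6.022e23
SA = molecules * sigma / mass
SA = (61.5 / 22414) * 6.022e23 * 0.162e-18 / 0.32
SA = 836.5 m^2/g

836.5


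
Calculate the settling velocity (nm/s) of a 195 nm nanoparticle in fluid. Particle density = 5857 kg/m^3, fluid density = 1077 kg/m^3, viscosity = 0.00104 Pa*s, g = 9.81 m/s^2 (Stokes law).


Radius R = 195/2 nm = 9.75e-08 m
Density difference = 5857 - 1077 = 4780 kg/m^3
v = 2 * R^2 * (rho_p - rho_f) * g / (9 * eta)
v = 2 * (9.75e-08)^2 * 4780 * 9.81 / (9 * 0.00104)
v = 9.5249e-08 m/s = 95.249 nm/s

95.249


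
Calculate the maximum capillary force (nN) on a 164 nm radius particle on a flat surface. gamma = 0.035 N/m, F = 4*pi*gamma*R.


Convert radius: R = 164 nm = 1.64e-07 m
F = 4 * pi * gamma * R
F = 4 * pi * 0.035 * 1.64e-07
F = 7.2131e-08 N = 72.131 nN

72.131


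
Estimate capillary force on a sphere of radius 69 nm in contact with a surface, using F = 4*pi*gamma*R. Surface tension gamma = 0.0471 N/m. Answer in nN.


Convert radius: R = 69 nm = 6.9e-08 m
F = 4 * pi * gamma * R
F = 4 * pi * 0.0471 * 6.9e-08
F = 4.08394e-08 N = 40.8394 nN

40.8394


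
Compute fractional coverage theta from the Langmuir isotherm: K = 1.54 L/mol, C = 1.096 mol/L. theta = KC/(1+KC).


Langmuir isotherm: theta = K*C / (1 + K*C)
K*C = 1.54 * 1.096 = 1.68784
theta = 1.68784 / (1 + 1.68784) = 1.68784 / 2.68784
theta = 0.628

0.628


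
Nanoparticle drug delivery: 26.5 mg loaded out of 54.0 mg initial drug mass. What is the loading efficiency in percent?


Drug loading efficiency = (drug loaded / drug initial) * 100
DLE = 26.5 / 54.0 * 100
DLE = 0.4907 * 100
DLE = 49.07%

49.07


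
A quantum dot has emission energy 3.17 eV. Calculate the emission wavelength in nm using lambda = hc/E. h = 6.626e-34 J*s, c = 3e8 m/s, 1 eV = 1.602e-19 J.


Convert energy: E = 3.17 eV = 3.17 * 1.602e-19 = 5.07834e-19 J
lambda = h*c / E = 6.626e-34 * 3e8 / 5.07834e-19
lambda = 3.91427e-07 m = 391.4 nm

391.4


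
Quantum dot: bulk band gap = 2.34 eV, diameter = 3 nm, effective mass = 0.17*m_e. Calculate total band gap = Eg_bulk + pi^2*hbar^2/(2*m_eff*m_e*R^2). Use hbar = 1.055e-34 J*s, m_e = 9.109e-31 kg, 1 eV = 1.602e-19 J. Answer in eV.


Radius R = 3/2 nm = 1.5e-09 m
Confinement energy dE = pi^2 * hbar^2 / (2 * m_eff * m_e * R^2)
dE = pi^2 * (1.055e-34)^2 / (2 * 0.17 * 9.109e-31 * (1.5e-09)^2) J, divided by 1.602e-19 J/eV
dE = 0.984 eV
Total band gap = E_g(bulk) + dE = 2.34 + 0.984 = 3.324 eV

3.324


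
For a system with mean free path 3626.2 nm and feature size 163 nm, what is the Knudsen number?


Knudsen number Kn = lambda / L
Kn = 3626.2 / 163
Kn = 22.2466

22.2466


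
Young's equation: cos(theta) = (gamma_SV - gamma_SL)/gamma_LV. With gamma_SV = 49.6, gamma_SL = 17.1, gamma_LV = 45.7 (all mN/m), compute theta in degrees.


cos(theta) = (gamma_SV - gamma_SL) / gamma_LV
cos(theta) = (49.6 - 17.1) / 45.7
cos(theta) = 0.71116
theta = arccos(0.71116) = 44.67 degrees

44.67


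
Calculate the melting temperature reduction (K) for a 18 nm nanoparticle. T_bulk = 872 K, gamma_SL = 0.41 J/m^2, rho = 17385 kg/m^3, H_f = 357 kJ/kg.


Radius R = 18/2 = 9 nm = 9e-09 m
Convert H_f = 357 kJ/kg = 357000 J/kg
dT = 2 * gamma_SL * T_bulk / (rho * H_f * R)
dT = 2 * 0.41 * 872 / (17385 * 357000 * 9e-09)
dT = 12.8 K

12.8


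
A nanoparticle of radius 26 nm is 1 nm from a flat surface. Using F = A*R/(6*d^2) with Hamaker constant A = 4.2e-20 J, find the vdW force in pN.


Convert to SI: R = 26 nm = 2.6e-08 m, d = 1 nm = 1e-09 m
F = A * R / (6 * d^2)
F = 4.2e-20 * 2.6e-08 / (6 * (1e-09)^2)
F = 1.82e-10 N = 182.0 pN

182.0


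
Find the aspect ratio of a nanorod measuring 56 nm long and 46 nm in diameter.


Aspect ratio AR = length / diameter
AR = 56 / 46
AR = 1.22

1.22


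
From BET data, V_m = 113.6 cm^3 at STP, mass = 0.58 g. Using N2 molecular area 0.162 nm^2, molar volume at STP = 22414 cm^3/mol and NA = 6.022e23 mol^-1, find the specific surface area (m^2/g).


Number of moles in monolayer = V_m / 22414 = 113.6 / 22414 = 0.00506826
Number of molecules = moles * NA = 0.00506826 * 6.022e23
SA = molecules * sigma / mass
SA = (113.6 / 22414) * 6.022e23 * 0.162e-18 / 0.58
SA = 852.5 m^2/g

852.5


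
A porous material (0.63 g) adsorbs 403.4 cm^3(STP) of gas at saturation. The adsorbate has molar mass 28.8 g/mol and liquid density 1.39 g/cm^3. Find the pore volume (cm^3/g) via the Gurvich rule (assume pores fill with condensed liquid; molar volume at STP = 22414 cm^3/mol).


Moles adsorbed n = V_ads / 22414 = 403.4 / 22414 = 1.799768e-02 mol
Liquid volume V_liq = n * M / rho_liq = 1.799768e-02 * 28.8 / 1.39 = 0.37290 cm^3
Specific pore volume V_pore = V_liq / m_sample = 0.37290 / 0.63
V_pore = 0.5919 cm^3/g

0.5919


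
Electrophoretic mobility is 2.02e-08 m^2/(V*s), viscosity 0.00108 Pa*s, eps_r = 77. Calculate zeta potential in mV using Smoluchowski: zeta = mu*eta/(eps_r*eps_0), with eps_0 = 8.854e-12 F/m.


Smoluchowski equation: zeta = mu * eta / (eps_r * eps_0)
zeta = 2.02e-08 * 0.00108 / (77 * 8.854e-12)
zeta = 0.032 V = 32.0 mV

32.0


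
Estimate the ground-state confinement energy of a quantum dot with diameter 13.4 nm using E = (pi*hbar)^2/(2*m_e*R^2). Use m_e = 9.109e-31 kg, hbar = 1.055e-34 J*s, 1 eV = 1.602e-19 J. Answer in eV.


Radius R = 13.4/2 = 6.7 nm = 6.7e-09 m
E = (pi * 1.055e-34)^2 / (2 * 9.109e-31 * (6.7e-09)^2)
E(J) = 1.34324e-21
E = E(J) / 1.602e-19 = 0.0084 eV

0.0084


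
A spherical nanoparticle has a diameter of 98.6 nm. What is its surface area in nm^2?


Radius r = 98.6/2 = 49.3 nm
Surface area SA = 4 * pi * r^2
SA = 4 * pi * (49.3)^2
SA = 30542.44 nm^2

30542.44
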